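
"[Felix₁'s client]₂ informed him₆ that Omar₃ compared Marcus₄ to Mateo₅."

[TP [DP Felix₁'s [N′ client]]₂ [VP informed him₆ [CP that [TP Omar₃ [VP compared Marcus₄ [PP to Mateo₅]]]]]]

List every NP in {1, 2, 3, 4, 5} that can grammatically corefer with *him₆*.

{1}

*him* is a pronoun, so Principle B applies: it must be free in its binding domain.
Binding domain of *him₆*: the matrix TP, whose subject is [Felix₁'s client]₂.
*Felix₁* and the pronoun do not c-command one another → neither Principle B nor Principle C is at stake; coindexation permitted.
*[Felix₁'s client]₂* c-commands the pronoun within its binding domain → coindexation would violate Principle B.
*Omar₃*: the pronoun c-commands this R-expression → coindexation would violate Principle C on *Omar₃*.
*Marcus₄*: the pronoun c-commands this R-expression → coindexation would violate Principle C on *Marcus₄*.
*Mateo₅*: the pronoun c-commands this R-expression → coindexation would violate Principle C on *Mateo₅*.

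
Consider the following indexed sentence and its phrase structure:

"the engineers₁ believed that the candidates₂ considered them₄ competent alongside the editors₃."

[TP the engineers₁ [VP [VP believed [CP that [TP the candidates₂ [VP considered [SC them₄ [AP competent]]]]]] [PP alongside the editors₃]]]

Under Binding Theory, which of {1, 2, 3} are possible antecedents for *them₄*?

*them* is a pronoun, so Principle B applies: it must be free in its binding domain.
Binding domain of *them₄*: the embedded TP, whose subject is the candidates₂.
*the engineers₁* c-commands the pronoun but from outside its binding domain, and is not c-commanded by it → coindexation permitted.
*the candidates₂* c-commands the pronoun within its binding domain → coindexation would violate Principle B.
*the editors₃* and the pronoun do not c-command one another → neither Principle B nor Principle C is at stake; coindexation permitted.

{1, 3}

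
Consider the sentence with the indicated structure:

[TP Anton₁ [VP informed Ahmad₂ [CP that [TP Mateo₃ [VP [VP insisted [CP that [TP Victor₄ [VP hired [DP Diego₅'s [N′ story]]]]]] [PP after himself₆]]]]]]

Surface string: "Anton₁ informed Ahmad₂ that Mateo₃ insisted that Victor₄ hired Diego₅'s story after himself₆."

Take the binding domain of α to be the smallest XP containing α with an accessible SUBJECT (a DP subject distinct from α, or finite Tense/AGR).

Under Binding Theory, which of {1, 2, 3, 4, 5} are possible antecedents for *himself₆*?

{3}

*himself* is an anaphor, so Principle A applies: it must be bound in its binding domain.
Binding domain of *himself₆*: the embedded TP, whose subject is Mateo₃.
*Anton₁* c-commands the anaphor but is outside its binding domain → cannot satisfy Principle A.
*Ahmad₂* c-commands the anaphor but is outside its binding domain → cannot satisfy Principle A.
*Mateo₃* c-commands the anaphor within its binding domain → licit binder.
*Victor₄* does not c-command the anaphor → cannot bind it.
*Diego₅* does not c-command the anaphor → cannot bind it.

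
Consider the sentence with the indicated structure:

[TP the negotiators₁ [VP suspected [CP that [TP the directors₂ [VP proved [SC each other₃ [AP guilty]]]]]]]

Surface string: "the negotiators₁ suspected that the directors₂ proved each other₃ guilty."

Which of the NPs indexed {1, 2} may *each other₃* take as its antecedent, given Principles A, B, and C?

*each other* is an anaphor, so Principle A applies: it must be bound in its binding domain.
Binding domain of *each other₃*: the embedded TP, whose subject is the directors₂.
*the negotiators₁* c-commands the anaphor but is outside its binding domain → cannot satisfy Principle A.
*the directors₂* c-commands the anaphor within its binding domain → licit binder.

{2}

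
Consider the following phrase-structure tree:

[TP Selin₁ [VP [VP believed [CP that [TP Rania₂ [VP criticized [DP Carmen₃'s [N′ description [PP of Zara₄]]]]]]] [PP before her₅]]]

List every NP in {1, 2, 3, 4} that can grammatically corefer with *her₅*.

*her* is a pronoun, so Principle B applies: it must be free in its binding domain.
Binding domain of *her₅*: the matrix TP, whose subject is Selin₁.
*Selin₁* c-commands the pronoun within its binding domain → coindexation would violate Principle B.
*Rania₂* and the pronoun do not c-command one another → neither Principle B nor Principle C is at stake; coindexation permitted.
*Carmen₃* and the pronoun do not c-command one another → neither Principle B nor Principle C is at stake; coindexation permitted.
*Zara₄* and the pronoun do not c-command one another → neither Principle B nor Principle C is at stake; coindexation permitted.

{2, 3, 4}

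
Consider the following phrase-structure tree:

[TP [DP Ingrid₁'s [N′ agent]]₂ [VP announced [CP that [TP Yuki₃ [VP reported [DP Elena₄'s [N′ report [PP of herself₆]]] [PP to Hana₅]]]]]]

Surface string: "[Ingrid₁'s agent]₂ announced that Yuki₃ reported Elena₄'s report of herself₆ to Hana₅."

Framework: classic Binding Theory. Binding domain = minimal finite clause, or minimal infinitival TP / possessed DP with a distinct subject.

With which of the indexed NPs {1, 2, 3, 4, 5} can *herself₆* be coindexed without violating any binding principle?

*herself* is an anaphor, so Principle A applies: it must be bound in its binding domain.
Binding domain of *herself₆*: the possessed DP, whose subject is Elena₄.
*Ingrid₁* does not c-command the anaphor → cannot bind it.
*[Ingrid₁'s agent]₂* c-commands the anaphor but is outside its binding domain → cannot satisfy Principle A.
*Yuki₃* c-commands the anaphor but is outside its binding domain → cannot satisfy Principle A.
*Elena₄* c-commands the anaphor within its binding domain → licit binder.
*Hana₅* does not c-command the anaphor → cannot bind it.

{4}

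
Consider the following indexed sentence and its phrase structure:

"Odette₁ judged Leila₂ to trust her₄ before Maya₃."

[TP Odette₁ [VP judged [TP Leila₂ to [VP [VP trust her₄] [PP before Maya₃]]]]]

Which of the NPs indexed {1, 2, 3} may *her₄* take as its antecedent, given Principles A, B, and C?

{1, 3}

*her* is a pronoun, so Principle B applies: it must be free in its binding domain.
Binding domain of *her₄*: the embedded TP, whose subject is Leila₂.
*Odette₁* c-commands the pronoun but from outside its binding domain, and is not c-commanded by it → coindexation permitted.
*Leila₂* c-commands the pronoun within its binding domain → coindexation would violate Principle B.
*Maya₃* and the pronoun do not c-command one another → neither Principle B nor Principle C is at stake; coindexation permitted.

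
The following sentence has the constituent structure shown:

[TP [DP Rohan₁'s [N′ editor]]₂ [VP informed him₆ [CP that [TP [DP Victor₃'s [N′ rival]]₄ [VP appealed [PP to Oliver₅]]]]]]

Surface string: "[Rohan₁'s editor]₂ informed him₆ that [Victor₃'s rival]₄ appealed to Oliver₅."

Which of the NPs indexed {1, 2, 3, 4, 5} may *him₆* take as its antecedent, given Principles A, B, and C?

{1}

*him* is a pronoun, so Principle B applies: it must be free in its binding domain.
Binding domain of *him₆*: the matrix TP, whose subject is [Rohan₁'s editor]₂.
*Rohan₁* and the pronoun do not c-command one another → neither Principle B nor Principle C is at stake; coindexation permitted.
*[Rohan₁'s editor]₂* c-commands the pronoun within its binding domain → coindexation would violate Principle B.
*Victor₃*: the pronoun c-commands this R-expression → coindexation would violate Principle C on *Victor₃*.
*[Victor₃'s rival]₄*: the pronoun c-commands this R-expression → coindexation would violate Principle C on *[Victor₃'s rival]₄*.
*Oliver₅*: the pronoun c-commands this R-expression → coindexation would violate Principle C on *Oliver₅*.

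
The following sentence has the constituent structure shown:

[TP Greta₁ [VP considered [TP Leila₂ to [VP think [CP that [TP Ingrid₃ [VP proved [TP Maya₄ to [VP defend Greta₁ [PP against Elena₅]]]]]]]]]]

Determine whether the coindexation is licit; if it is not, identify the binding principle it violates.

Principle C

The two coindexed NPs are *Greta₁* (the lower occurrence) and *Greta₁* (the higher occurrence).
*Greta₁* (the lower occurrence) is an R-expression. Principle C requires it to be free everywhere.
*Greta₁* (the higher occurrence) c-commands it and carries the same index.
The R-expression is bound → Principle C violation.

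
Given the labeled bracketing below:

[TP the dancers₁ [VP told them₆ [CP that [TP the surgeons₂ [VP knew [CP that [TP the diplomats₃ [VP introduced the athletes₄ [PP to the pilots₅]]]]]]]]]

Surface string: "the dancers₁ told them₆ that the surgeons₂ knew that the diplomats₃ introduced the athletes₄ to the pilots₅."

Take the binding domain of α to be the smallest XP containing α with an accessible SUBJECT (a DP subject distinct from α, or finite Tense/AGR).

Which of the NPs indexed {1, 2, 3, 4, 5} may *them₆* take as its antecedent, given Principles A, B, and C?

none

*them* is a pronoun, so Principle B applies: it must be free in its binding domain.
Binding domain of *them₆*: the matrix TP, whose subject is the dancers₁.
*the dancers₁* c-commands the pronoun within its binding domain → coindexation would violate Principle B.
*the surgeons₂*: the pronoun c-commands this R-expression → coindexation would violate Principle C on *the surgeons₂*.
*the diplomats₃*: the pronoun c-commands this R-expression → coindexation would violate Principle C on *the diplomats₃*.
*the athletes₄*: the pronoun c-commands this R-expression → coindexation would violate Principle C on *the athletes₄*.
*the pilots₅*: the pronoun c-commands this R-expression → coindexation would violate Principle C on *the pilots₅*.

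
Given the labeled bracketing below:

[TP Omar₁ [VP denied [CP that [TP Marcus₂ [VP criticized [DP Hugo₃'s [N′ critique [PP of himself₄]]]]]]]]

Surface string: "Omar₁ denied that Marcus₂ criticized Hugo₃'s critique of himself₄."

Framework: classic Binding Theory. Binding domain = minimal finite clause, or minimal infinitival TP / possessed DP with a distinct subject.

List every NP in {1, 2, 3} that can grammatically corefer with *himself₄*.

*himself* is an anaphor, so Principle A applies: it must be bound in its binding domain.
Binding domain of *himself₄*: the possessed DP, whose subject is Hugo₃.
*Omar₁* c-commands the anaphor but is outside its binding domain → cannot satisfy Principle A.
*Marcus₂* c-commands the anaphor but is outside its binding domain → cannot satisfy Principle A.
*Hugo₃* c-commands the anaphor within its binding domain → licit binder.

{3}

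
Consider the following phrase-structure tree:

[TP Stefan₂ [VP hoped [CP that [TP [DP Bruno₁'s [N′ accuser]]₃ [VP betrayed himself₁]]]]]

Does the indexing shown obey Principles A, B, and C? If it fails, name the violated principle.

Principle A

The two coindexed NPs are *Bruno₁* and *himself₁*.
*himself₁* is an anaphor. Principle A requires it to be bound within its binding domain — the embedded TP, whose subject is [Bruno₁'s accuser]₃.
Within that domain it is c-commanded by *[Bruno₁'s accuser]₃*, which does not share its index.
*Bruno₁* does not c-command the anaphor at all.
The anaphor is unbound in its domain → Principle A violation.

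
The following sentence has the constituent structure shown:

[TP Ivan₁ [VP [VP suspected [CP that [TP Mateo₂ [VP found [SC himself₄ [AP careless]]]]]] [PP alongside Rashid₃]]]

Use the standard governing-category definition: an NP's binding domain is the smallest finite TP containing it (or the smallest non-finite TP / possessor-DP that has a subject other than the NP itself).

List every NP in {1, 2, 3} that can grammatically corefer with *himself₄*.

{2}

*himself* is an anaphor, so Principle A applies: it must be bound in its binding domain.
Binding domain of *himself₄*: the embedded TP, whose subject is Mateo₂.
*Ivan₁* c-commands the anaphor but is outside its binding domain → cannot satisfy Principle A.
*Mateo₂* c-commands the anaphor within its binding domain → licit binder.
*Rashid₃* does not c-command the anaphor → cannot bind it.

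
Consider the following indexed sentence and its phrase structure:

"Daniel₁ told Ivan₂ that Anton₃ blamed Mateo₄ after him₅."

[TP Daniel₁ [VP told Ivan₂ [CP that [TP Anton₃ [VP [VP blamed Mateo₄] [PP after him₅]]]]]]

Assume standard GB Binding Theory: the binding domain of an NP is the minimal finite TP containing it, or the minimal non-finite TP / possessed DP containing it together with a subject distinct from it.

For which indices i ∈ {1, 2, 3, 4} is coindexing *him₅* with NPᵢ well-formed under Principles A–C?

*him* is a pronoun, so Principle B applies: it must be free in its binding domain.
Binding domain of *him₅*: the embedded TP, whose subject is Anton₃.
*Daniel₁* c-commands the pronoun but from outside its binding domain, and is not c-commanded by it → coindexation permitted.
*Ivan₂* c-commands the pronoun but from outside its binding domain, and is not c-commanded by it → coindexation permitted.
*Anton₃* c-commands the pronoun within its binding domain → coindexation would violate Principle B.
*Mateo₄* and the pronoun do not c-command one another → neither Principle B nor Principle C is at stake; coindexation permitted.

{1, 2, 4}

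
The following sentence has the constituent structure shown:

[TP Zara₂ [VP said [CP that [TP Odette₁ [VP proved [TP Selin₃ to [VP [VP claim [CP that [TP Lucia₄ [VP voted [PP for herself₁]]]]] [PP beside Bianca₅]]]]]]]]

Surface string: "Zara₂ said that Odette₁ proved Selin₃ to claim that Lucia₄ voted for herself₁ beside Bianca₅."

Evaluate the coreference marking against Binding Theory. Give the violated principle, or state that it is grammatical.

The two coindexed NPs are *Odette₁* and *herself₁*.
*herself₁* is an anaphor. Principle A requires it to be bound within its binding domain — the embedded TP, whose subject is Lucia₄.
Within that domain it is c-commanded by *Lucia₄*, which does not share its index.
*Odette₁* does c-command the anaphor, but from outside its binding domain.
The anaphor is unbound in its domain → Principle A violation.

Principle A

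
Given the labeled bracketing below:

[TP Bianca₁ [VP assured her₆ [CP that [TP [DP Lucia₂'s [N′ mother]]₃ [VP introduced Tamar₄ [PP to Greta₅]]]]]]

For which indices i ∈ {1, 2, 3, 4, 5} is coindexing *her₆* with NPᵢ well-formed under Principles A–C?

*her* is a pronoun, so Principle B applies: it must be free in its binding domain.
Binding domain of *her₆*: the matrix TP, whose subject is Bianca₁.
*Bianca₁* c-commands the pronoun within its binding domain → coindexation would violate Principle B.
*Lucia₂*: the pronoun c-commands this R-expression → coindexation would violate Principle C on *Lucia₂*.
*[Lucia₂'s mother]₃*: the pronoun c-commands this R-expression → coindexation would violate Principle C on *[Lucia₂'s mother]₃*.
*Tamar₄*: the pronoun c-commands this R-expression → coindexation would violate Principle C on *Tamar₄*.
*Greta₅*: the pronoun c-commands this R-expression → coindexation would violate Principle C on *Greta₅*.

none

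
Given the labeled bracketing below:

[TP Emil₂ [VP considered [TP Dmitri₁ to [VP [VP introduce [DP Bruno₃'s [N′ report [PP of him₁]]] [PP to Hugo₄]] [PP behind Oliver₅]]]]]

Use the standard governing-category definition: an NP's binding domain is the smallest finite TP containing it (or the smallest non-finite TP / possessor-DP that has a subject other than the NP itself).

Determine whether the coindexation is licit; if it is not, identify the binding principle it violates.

The two coindexed NPs are *Dmitri₁* and *him₁*.
*him₁* is a pronoun; its binding domain is the possessed DP, whose subject is Bruno₃. Within that domain it is c-commanded only by *Bruno₃*, which carries a different index — the pronoun is free locally, so Principle B holds.
*Dmitri₁* is an R-expression; *him₁* does not c-command it, and no other NP shares its index, so Principle C is satisfied.
All principles are respected.

grammatical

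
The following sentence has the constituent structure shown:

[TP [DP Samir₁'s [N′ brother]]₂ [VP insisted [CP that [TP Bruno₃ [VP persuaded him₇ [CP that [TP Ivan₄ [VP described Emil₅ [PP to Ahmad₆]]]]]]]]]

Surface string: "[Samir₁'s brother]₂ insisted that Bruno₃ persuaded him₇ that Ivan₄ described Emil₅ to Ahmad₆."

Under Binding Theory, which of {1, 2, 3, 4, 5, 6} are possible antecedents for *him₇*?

*him* is a pronoun, so Principle B applies: it must be free in its binding domain.
Binding domain of *him₇*: the embedded TP, whose subject is Bruno₃.
*Samir₁* and the pronoun do not c-command one another → neither Principle B nor Principle C is at stake; coindexation permitted.
*[Samir₁'s brother]₂* c-commands the pronoun but from outside its binding domain, and is not c-commanded by it → coindexation permitted.
*Bruno₃* c-commands the pronoun within its binding domain → coindexation would violate Principle B.
*Ivan₄*: the pronoun c-commands this R-expression → coindexation would violate Principle C on *Ivan₄*.
*Emil₅*: the pronoun c-commands this R-expression → coindexation would violate Principle C on *Emil₅*.
*Ahmad₆*: the pronoun c-commands this R-expression → coindexation would violate Principle C on *Ahmad₆*.

{1, 2}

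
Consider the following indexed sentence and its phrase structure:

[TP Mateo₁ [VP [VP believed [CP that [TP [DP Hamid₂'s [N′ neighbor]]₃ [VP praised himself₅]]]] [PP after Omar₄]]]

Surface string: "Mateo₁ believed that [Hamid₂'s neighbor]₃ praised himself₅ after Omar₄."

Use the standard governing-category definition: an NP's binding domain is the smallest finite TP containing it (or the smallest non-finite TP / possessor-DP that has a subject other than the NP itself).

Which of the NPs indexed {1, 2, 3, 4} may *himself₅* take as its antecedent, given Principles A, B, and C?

{3}

*himself* is an anaphor, so Principle A applies: it must be bound in its binding domain.
Binding domain of *himself₅*: the embedded TP, whose subject is [Hamid₂'s neighbor]₃.
*Mateo₁* c-commands the anaphor but is outside its binding domain → cannot satisfy Principle A.
*Hamid₂* does not c-command the anaphor → cannot bind it.
*[Hamid₂'s neighbor]₃* c-commands the anaphor within its binding domain → licit binder.
*Omar₄* does not c-command the anaphor → cannot bind it.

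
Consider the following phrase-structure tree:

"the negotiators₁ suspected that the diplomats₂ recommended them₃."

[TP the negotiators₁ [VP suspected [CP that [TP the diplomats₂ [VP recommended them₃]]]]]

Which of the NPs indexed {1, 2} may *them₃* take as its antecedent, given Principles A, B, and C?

*them* is a pronoun, so Principle B applies: it must be free in its binding domain.
Binding domain of *them₃*: the embedded TP, whose subject is the diplomats₂.
*the negotiators₁* c-commands the pronoun but from outside its binding domain, and is not c-commanded by it → coindexation permitted.
*the diplomats₂* c-commands the pronoun within its binding domain → coindexation would violate Principle B.

{1}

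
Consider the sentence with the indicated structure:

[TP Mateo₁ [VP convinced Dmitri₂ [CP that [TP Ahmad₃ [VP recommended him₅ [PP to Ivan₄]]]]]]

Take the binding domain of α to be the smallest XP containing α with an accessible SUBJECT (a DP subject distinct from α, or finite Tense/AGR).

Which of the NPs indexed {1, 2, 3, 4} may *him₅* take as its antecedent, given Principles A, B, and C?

*him* is a pronoun, so Principle B applies: it must be free in its binding domain.
Binding domain of *him₅*: the embedded TP, whose subject is Ahmad₃.
*Mateo₁* c-commands the pronoun but from outside its binding domain, and is not c-commanded by it → coindexation permitted.
*Dmitri₂* c-commands the pronoun but from outside its binding domain, and is not c-commanded by it → coindexation permitted.
*Ahmad₃* c-commands the pronoun within its binding domain → coindexation would violate Principle B.
*Ivan₄*: the pronoun c-commands this R-expression → coindexation would violate Principle C on *Ivan₄*.

{1, 2}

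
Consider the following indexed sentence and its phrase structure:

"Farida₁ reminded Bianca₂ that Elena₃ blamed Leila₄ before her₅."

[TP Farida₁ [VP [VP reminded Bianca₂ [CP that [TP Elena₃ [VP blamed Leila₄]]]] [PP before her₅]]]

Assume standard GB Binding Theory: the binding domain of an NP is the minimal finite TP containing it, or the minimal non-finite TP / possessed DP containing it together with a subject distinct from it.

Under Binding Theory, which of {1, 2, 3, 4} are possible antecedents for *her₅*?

*her* is a pronoun, so Principle B applies: it must be free in its binding domain.
Binding domain of *her₅*: the matrix TP, whose subject is Farida₁.
*Farida₁* c-commands the pronoun within its binding domain → coindexation would violate Principle B.
*Bianca₂* and the pronoun do not c-command one another → neither Principle B nor Principle C is at stake; coindexation permitted.
*Elena₃* and the pronoun do not c-command one another → neither Principle B nor Principle C is at stake; coindexation permitted.
*Leila₄* and the pronoun do not c-command one another → neither Principle B nor Principle C is at stake; coindexation permitted.

{2, 3, 4}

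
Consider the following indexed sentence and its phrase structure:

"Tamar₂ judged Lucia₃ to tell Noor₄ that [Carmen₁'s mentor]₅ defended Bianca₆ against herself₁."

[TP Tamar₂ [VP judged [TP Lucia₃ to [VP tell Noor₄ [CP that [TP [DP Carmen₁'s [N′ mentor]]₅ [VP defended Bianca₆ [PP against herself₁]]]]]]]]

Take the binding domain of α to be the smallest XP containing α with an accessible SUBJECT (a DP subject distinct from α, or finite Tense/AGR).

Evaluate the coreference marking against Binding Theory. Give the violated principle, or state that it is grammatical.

The two coindexed NPs are *Carmen₁* and *herself₁*.
*herself₁* is an anaphor. Principle A requires it to be bound within its binding domain — the embedded TP, whose subject is [Carmen₁'s mentor]₅.
Within that domain it is c-commanded by *[Carmen₁'s mentor]₅*, *Bianca₆*, none of which share its index.
*Carmen₁* does not c-command the anaphor at all.
The anaphor is unbound in its domain → Principle A violation.

Principle A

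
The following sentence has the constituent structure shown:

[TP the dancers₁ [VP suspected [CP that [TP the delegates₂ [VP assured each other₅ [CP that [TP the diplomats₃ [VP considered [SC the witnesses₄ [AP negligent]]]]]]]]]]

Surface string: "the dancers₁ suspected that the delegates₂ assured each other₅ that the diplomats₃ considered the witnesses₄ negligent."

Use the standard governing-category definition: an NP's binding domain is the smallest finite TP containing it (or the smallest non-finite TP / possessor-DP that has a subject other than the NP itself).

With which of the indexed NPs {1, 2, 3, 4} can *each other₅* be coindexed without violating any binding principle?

{2}

*each other* is an anaphor, so Principle A applies: it must be bound in its binding domain.
Binding domain of *each other₅*: the embedded TP, whose subject is the delegates₂.
*the dancers₁* c-commands the anaphor but is outside its binding domain → cannot satisfy Principle A.
*the delegates₂* c-commands the anaphor within its binding domain → licit binder.
*the diplomats₃* does not c-command the anaphor → cannot bind it.
*the witnesses₄* does not c-command the anaphor → cannot bind it.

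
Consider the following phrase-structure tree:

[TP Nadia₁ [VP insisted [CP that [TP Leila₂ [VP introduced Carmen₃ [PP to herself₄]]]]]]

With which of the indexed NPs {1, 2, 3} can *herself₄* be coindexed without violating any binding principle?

{2, 3}

*herself* is an anaphor, so Principle A applies: it must be bound in its binding domain.
Binding domain of *herself₄*: the embedded TP, whose subject is Leila₂.
*Nadia₁* c-commands the anaphor but is outside its binding domain → cannot satisfy Principle A.
*Leila₂* c-commands the anaphor within its binding domain → licit binder.
*Carmen₃* c-commands the anaphor within its binding domain → licit binder.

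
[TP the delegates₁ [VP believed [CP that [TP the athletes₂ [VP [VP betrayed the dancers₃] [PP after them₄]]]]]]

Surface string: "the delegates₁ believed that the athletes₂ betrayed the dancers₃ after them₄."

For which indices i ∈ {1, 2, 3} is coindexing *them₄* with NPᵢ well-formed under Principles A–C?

{1, 3}

*them* is a pronoun, so Principle B applies: it must be free in its binding domain.
Binding domain of *them₄*: the embedded TP, whose subject is the athletes₂.
*the delegates₁* c-commands the pronoun but from outside its binding domain, and is not c-commanded by it → coindexation permitted.
*the athletes₂* c-commands the pronoun within its binding domain → coindexation would violate Principle B.
*the dancers₃* and the pronoun do not c-command one another → neither Principle B nor Principle C is at stake; coindexation permitted.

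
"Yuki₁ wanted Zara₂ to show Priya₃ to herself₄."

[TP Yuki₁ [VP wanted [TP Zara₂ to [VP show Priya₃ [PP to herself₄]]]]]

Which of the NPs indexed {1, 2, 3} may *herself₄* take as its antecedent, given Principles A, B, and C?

*herself* is an anaphor, so Principle A applies: it must be bound in its binding domain.
Binding domain of *herself₄*: the embedded TP, whose subject is Zara₂.
*Yuki₁* c-commands the anaphor but is outside its binding domain → cannot satisfy Principle A.
*Zara₂* c-commands the anaphor within its binding domain → licit binder.
*Priya₃* c-commands the anaphor within its binding domain → licit binder.

{2, 3}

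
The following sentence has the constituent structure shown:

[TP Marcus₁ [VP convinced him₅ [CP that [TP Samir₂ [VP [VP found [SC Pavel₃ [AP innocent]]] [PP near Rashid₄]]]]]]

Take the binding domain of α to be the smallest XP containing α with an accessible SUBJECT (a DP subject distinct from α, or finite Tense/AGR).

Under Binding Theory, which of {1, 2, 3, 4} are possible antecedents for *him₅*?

none

*him* is a pronoun, so Principle B applies: it must be free in its binding domain.
Binding domain of *him₅*: the matrix TP, whose subject is Marcus₁.
*Marcus₁* c-commands the pronoun within its binding domain → coindexation would violate Principle B.
*Samir₂*: the pronoun c-commands this R-expression → coindexation would violate Principle C on *Samir₂*.
*Pavel₃*: the pronoun c-commands this R-expression → coindexation would violate Principle C on *Pavel₃*.
*Rashid₄*: the pronoun c-commands this R-expression → coindexation would violate Principle C on *Rashid₄*.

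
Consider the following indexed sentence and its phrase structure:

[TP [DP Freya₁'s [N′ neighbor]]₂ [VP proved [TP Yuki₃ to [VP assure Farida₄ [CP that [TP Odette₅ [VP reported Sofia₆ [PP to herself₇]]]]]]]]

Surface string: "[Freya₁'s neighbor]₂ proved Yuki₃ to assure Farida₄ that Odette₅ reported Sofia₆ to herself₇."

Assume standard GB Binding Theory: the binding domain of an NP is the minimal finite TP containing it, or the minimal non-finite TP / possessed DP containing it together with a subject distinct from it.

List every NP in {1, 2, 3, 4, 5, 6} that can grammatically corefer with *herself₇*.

{5, 6}

*herself* is an anaphor, so Principle A applies: it must be bound in its binding domain.
Binding domain of *herself₇*: the embedded TP, whose subject is Odette₅.
*Freya₁* does not c-command the anaphor → cannot bind it.
*[Freya₁'s neighbor]₂* c-commands the anaphor but is outside its binding domain → cannot satisfy Principle A.
*Yuki₃* c-commands the anaphor but is outside its binding domain → cannot satisfy Principle A.
*Farida₄* c-commands the anaphor but is outside its binding domain → cannot satisfy Principle A.
*Odette₅* c-commands the anaphor within its binding domain → licit binder.
*Sofia₆* c-commands the anaphor within its binding domain → licit binder.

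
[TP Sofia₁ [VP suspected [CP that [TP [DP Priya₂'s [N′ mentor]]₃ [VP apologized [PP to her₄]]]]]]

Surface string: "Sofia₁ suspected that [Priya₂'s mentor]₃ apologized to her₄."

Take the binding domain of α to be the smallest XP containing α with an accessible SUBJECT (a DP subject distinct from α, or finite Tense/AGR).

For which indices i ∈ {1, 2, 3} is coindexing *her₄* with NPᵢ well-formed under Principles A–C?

{1, 2}

*her* is a pronoun, so Principle B applies: it must be free in its binding domain.
Binding domain of *her₄*: the embedded TP, whose subject is [Priya₂'s mentor]₃.
*Sofia₁* c-commands the pronoun but from outside its binding domain, and is not c-commanded by it → coindexation permitted.
*Priya₂* and the pronoun do not c-command one another → neither Principle B nor Principle C is at stake; coindexation permitted.
*[Priya₂'s mentor]₃* c-commands the pronoun within its binding domain → coindexation would violate Principle B.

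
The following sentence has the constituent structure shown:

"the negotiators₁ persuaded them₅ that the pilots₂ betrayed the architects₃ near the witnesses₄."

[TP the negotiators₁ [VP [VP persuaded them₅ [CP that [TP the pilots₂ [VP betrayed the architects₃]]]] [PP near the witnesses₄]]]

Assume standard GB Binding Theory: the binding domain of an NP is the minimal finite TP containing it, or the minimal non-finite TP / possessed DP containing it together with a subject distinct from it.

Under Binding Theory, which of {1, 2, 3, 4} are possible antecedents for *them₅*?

{4}

*them* is a pronoun, so Principle B applies: it must be free in its binding domain.
Binding domain of *them₅*: the matrix TP, whose subject is the negotiators₁.
*the negotiators₁* c-commands the pronoun within its binding domain → coindexation would violate Principle B.
*the pilots₂*: the pronoun c-commands this R-expression → coindexation would violate Principle C on *the pilots₂*.
*the architects₃*: the pronoun c-commands this R-expression → coindexation would violate Principle C on *the architects₃*.
*the witnesses₄* and the pronoun do not c-command one another → neither Principle B nor Principle C is at stake; coindexation permitted.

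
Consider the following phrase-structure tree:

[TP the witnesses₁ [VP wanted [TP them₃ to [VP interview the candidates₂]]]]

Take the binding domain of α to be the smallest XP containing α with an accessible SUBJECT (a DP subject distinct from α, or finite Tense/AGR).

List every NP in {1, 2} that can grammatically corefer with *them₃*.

none

*them* is a pronoun, so Principle B applies: it must be free in its binding domain.
Binding domain of *them₃*: the matrix TP, whose subject is the witnesses₁.
*the witnesses₁* c-commands the pronoun within its binding domain → coindexation would violate Principle B.
*the candidates₂*: the pronoun c-commands this R-expression → coindexation would violate Principle C on *the candidates₂*.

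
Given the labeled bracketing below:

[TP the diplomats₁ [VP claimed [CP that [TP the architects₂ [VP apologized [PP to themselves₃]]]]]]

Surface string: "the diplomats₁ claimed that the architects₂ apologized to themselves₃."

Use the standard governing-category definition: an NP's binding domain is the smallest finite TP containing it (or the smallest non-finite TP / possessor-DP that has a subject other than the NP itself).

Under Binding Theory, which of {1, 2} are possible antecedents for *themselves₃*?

{2}

*themselves* is an anaphor, so Principle A applies: it must be bound in its binding domain.
Binding domain of *themselves₃*: the embedded TP, whose subject is the architects₂.
*the diplomats₁* c-commands the anaphor but is outside its binding domain → cannot satisfy Principle A.
*the architects₂* c-commands the anaphor within its binding domain → licit binder.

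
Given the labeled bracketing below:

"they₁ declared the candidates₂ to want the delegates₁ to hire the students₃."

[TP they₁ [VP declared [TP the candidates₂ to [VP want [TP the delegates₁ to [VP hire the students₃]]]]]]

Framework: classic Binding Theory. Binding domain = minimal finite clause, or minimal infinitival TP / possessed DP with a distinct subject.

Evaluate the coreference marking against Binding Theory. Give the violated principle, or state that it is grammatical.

The two coindexed NPs are *they₁* and *the delegates₁*.
*the delegates₁* is an R-expression. Principle C requires it to be free everywhere.
*they₁* c-commands it and carries the same index.
The R-expression is bound → Principle C violation.

Principle C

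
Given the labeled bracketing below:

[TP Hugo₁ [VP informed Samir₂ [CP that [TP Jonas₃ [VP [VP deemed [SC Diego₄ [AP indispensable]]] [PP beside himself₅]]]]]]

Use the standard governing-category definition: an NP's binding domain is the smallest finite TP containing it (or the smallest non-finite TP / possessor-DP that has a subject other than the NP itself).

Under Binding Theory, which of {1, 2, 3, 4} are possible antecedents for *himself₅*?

*himself* is an anaphor, so Principle A applies: it must be bound in its binding domain.
Binding domain of *himself₅*: the embedded TP, whose subject is Jonas₃.
*Hugo₁* c-commands the anaphor but is outside its binding domain → cannot satisfy Principle A.
*Samir₂* c-commands the anaphor but is outside its binding domain → cannot satisfy Principle A.
*Jonas₃* c-commands the anaphor within its binding domain → licit binder.
*Diego₄* does not c-command the anaphor → cannot bind it.

{3}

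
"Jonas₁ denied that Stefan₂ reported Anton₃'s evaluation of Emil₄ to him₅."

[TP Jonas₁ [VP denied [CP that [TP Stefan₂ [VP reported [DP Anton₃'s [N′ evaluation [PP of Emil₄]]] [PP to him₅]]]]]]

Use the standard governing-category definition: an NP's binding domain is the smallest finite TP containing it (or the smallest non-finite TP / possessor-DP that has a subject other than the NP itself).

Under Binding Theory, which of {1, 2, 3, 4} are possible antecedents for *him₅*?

{1, 3, 4}

*him* is a pronoun, so Principle B applies: it must be free in its binding domain.
Binding domain of *him₅*: the embedded TP, whose subject is Stefan₂.
*Jonas₁* c-commands the pronoun but from outside its binding domain, and is not c-commanded by it → coindexation permitted.
*Stefan₂* c-commands the pronoun within its binding domain → coindexation would violate Principle B.
*Anton₃* and the pronoun do not c-command one another → neither Principle B nor Principle C is at stake; coindexation permitted.
*Emil₄* and the pronoun do not c-command one another → neither Principle B nor Principle C is at stake; coindexation permitted.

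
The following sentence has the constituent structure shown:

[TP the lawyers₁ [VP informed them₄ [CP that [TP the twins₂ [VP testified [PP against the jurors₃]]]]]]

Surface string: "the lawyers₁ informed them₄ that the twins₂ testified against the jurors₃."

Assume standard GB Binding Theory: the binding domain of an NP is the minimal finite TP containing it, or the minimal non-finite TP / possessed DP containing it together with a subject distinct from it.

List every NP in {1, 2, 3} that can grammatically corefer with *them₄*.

*them* is a pronoun, so Principle B applies: it must be free in its binding domain.
Binding domain of *them₄*: the matrix TP, whose subject is the lawyers₁.
*the lawyers₁* c-commands the pronoun within its binding domain → coindexation would violate Principle B.
*the twins₂*: the pronoun c-commands this R-expression → coindexation would violate Principle C on *the twins₂*.
*the jurors₃*: the pronoun c-commands this R-expression → coindexation would violate Principle C on *the jurors₃*.

none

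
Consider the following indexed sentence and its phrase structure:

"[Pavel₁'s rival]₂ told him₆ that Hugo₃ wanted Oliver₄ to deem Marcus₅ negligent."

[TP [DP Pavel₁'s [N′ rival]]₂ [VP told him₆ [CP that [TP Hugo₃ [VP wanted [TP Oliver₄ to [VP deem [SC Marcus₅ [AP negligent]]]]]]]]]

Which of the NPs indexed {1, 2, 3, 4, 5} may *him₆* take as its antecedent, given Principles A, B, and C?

{1}

*him* is a pronoun, so Principle B applies: it must be free in its binding domain.
Binding domain of *him₆*: the matrix TP, whose subject is [Pavel₁'s rival]₂.
*Pavel₁* and the pronoun do not c-command one another → neither Principle B nor Principle C is at stake; coindexation permitted.
*[Pavel₁'s rival]₂* c-commands the pronoun within its binding domain → coindexation would violate Principle B.
*Hugo₃*: the pronoun c-commands this R-expression → coindexation would violate Principle C on *Hugo₃*.
*Oliver₄*: the pronoun c-commands this R-expression → coindexation would violate Principle C on *Oliver₄*.
*Marcus₅*: the pronoun c-commands this R-expression → coindexation would violate Principle C on *Marcus₅*.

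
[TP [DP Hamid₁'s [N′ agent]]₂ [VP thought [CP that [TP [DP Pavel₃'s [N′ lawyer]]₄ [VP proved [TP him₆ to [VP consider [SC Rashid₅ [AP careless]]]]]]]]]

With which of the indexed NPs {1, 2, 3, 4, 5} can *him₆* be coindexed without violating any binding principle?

{1, 2, 3}

*him* is a pronoun, so Principle B applies: it must be free in its binding domain.
Binding domain of *him₆*: the embedded TP, whose subject is [Pavel₃'s lawyer]₄.
*Hamid₁* and the pronoun do not c-command one another → neither Principle B nor Principle C is at stake; coindexation permitted.
*[Hamid₁'s agent]₂* c-commands the pronoun but from outside its binding domain, and is not c-commanded by it → coindexation permitted.
*Pavel₃* and the pronoun do not c-command one another → neither Principle B nor Principle C is at stake; coindexation permitted.
*[Pavel₃'s lawyer]₄* c-commands the pronoun within its binding domain → coindexation would violate Principle B.
*Rashid₅*: the pronoun c-commands this R-expression → coindexation would violate Principle C on *Rashid₅*.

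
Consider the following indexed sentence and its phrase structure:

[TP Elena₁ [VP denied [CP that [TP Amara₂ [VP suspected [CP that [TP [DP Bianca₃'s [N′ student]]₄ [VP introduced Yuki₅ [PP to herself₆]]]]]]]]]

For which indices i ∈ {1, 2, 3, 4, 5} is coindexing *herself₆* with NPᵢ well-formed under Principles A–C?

*herself* is an anaphor, so Principle A applies: it must be bound in its binding domain.
Binding domain of *herself₆*: the embedded TP, whose subject is [Bianca₃'s student]₄.
*Elena₁* c-commands the anaphor but is outside its binding domain → cannot satisfy Principle A.
*Amara₂* c-commands the anaphor but is outside its binding domain → cannot satisfy Principle A.
*Bianca₃* does not c-command the anaphor → cannot bind it.
*[Bianca₃'s student]₄* c-commands the anaphor within its binding domain → licit binder.
*Yuki₅* c-commands the anaphor within its binding domain → licit binder.

{4, 5}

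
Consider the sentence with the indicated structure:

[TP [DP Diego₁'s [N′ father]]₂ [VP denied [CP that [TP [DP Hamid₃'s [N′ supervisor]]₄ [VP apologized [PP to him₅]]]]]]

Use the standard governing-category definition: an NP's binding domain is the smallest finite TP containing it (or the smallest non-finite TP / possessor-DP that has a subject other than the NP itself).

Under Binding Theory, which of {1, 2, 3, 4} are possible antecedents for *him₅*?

*him* is a pronoun, so Principle B applies: it must be free in its binding domain.
Binding domain of *him₅*: the embedded TP, whose subject is [Hamid₃'s supervisor]₄.
*Diego₁* and the pronoun do not c-command one another → neither Principle B nor Principle C is at stake; coindexation permitted.
*[Diego₁'s father]₂* c-commands the pronoun but from outside its binding domain, and is not c-commanded by it → coindexation permitted.
*Hamid₃* and the pronoun do not c-command one another → neither Principle B nor Principle C is at stake; coindexation permitted.
*[Hamid₃'s supervisor]₄* c-commands the pronoun within its binding domain → coindexation would violate Principle B.

{1, 2, 3}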